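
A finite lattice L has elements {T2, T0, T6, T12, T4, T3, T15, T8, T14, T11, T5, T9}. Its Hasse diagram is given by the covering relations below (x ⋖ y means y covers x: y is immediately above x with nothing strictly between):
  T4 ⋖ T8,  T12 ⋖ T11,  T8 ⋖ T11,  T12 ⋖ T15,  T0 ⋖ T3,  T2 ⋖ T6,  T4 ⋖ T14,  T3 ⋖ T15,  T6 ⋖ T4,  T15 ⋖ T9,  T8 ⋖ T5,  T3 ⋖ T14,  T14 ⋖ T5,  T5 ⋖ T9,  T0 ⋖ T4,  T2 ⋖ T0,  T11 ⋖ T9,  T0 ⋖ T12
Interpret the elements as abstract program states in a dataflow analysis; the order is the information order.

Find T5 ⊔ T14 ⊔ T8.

T5

Common upper bounds of {T5, T14, T8}: T5, T9.
The least among these is T5.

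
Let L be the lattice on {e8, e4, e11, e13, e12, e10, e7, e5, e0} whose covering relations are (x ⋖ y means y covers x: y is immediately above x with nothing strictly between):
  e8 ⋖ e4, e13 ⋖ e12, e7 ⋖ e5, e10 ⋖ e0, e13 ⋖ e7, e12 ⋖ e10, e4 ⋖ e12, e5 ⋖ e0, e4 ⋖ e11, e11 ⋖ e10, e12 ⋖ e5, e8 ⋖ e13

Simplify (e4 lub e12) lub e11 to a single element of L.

e4 ∨ e12 = e12
e12 ∨ e11 = e10

e10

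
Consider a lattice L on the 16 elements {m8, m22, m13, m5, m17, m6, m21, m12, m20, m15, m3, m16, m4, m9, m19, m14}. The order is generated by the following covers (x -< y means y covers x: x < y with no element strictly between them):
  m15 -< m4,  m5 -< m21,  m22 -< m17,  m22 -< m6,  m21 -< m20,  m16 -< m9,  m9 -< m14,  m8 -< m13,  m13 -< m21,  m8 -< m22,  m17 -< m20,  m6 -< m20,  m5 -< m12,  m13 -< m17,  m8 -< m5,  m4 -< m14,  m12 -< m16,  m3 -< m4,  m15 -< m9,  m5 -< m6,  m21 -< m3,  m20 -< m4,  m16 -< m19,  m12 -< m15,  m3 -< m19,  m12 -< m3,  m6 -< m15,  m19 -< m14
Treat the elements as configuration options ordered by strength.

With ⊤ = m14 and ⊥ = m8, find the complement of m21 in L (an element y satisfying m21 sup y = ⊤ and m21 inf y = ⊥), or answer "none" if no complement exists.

For every candidate y, either m21 ∨ y ≠ m14 or m21 ∧ y ≠ m8; no complement exists.

none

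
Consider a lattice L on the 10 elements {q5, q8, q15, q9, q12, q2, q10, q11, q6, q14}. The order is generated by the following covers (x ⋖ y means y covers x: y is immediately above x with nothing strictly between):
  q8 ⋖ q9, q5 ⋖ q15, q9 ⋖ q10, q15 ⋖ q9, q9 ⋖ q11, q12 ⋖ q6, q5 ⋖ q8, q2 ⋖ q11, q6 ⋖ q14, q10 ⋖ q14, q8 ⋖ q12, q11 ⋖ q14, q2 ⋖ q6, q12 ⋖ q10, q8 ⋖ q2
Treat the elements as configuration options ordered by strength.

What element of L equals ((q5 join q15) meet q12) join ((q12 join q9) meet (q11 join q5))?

q5 ∨ q15 = q15
q15 ∧ q12 = q5
q12 ∨ q9 = q10
q11 ∨ q5 = q11
q10 ∧ q11 = q9
q5 ∨ q9 = q9

q9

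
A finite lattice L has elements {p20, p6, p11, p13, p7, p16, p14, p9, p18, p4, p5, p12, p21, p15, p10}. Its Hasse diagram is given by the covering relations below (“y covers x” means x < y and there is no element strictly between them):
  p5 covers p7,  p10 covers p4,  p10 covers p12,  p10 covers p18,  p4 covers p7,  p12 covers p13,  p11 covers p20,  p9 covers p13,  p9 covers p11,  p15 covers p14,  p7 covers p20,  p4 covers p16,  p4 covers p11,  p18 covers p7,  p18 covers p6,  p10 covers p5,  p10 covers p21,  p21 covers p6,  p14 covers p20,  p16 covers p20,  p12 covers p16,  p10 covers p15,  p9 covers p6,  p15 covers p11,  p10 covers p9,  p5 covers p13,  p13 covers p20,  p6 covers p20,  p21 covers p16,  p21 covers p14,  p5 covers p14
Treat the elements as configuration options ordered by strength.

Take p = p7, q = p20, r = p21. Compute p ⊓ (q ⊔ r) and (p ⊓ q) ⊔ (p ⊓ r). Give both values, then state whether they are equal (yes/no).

q ⊔ r = p21, so p ⊓ (q ⊔ r) = p7 ⊓ p21 = p20.
p ⊓ q = p20 and p ⊓ r = p20, so (p ⊓ q) ⊔ (p ⊓ r) = p20 ⊔ p20 = p20.
Equal: yes.

p20; p20; yes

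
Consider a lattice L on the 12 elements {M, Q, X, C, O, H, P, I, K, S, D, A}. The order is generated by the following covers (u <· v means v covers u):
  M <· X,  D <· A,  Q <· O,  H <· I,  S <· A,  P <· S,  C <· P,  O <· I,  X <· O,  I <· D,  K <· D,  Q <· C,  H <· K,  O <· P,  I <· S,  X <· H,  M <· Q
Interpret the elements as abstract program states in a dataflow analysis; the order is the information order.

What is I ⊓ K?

H

Common lower bounds of {I, K}: H, M, X.
The greatest among these is H.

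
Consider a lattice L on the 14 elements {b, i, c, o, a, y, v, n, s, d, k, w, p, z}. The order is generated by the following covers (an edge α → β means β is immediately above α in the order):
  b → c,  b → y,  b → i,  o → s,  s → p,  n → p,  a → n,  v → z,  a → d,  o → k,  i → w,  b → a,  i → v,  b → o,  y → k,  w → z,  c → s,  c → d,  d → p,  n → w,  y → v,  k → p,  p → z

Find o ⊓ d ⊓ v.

Common lower bounds of {o, d, v}: b.
The greatest among these is b.

b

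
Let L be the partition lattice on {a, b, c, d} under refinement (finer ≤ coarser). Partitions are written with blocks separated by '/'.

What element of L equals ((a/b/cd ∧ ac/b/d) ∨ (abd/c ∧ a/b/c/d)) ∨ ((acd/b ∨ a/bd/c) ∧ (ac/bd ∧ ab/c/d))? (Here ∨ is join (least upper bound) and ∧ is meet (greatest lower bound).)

a/b/c/d

a/b/cd ∧ ac/b/d = a/b/c/d
abd/c ∧ a/b/c/d = a/b/c/d
a/b/c/d ∨ a/b/c/d = a/b/c/d
acd/b ∨ a/bd/c = abcd
ac/bd ∧ ab/c/d = a/b/c/d
abcd ∧ a/b/c/d = a/b/c/d
a/b/c/d ∨ a/b/c/d = a/b/c/d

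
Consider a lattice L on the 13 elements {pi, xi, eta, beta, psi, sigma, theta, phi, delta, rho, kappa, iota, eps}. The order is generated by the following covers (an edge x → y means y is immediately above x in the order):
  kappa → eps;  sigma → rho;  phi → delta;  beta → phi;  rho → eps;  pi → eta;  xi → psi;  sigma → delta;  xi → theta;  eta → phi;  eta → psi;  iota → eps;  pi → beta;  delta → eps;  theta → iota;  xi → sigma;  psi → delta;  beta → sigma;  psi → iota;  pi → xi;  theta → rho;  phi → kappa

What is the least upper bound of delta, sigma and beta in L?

Common upper bounds of {delta, sigma, beta}: delta, eps.
The least among these is delta.

delta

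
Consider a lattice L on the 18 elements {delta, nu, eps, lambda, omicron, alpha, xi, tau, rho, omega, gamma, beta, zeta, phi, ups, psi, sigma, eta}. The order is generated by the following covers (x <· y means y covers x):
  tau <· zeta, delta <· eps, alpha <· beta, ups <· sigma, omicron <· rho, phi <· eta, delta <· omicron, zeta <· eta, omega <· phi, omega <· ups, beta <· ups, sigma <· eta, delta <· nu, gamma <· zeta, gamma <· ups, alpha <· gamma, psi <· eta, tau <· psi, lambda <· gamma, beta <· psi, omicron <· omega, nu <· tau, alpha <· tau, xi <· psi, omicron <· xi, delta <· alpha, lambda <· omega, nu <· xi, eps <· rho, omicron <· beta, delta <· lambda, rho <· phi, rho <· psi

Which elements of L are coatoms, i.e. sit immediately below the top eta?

The coatoms are exactly the elements covered by eta: phi, psi, sigma, zeta.

phi, psi, sigma, zeta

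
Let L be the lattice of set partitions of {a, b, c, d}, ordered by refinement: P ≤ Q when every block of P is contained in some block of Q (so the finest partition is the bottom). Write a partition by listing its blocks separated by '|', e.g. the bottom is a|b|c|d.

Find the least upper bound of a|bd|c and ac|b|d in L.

ac|bd

Common upper bounds of {a|bd|c, ac|b|d}: abcd, ac|bd.
The least among these is ac|bd.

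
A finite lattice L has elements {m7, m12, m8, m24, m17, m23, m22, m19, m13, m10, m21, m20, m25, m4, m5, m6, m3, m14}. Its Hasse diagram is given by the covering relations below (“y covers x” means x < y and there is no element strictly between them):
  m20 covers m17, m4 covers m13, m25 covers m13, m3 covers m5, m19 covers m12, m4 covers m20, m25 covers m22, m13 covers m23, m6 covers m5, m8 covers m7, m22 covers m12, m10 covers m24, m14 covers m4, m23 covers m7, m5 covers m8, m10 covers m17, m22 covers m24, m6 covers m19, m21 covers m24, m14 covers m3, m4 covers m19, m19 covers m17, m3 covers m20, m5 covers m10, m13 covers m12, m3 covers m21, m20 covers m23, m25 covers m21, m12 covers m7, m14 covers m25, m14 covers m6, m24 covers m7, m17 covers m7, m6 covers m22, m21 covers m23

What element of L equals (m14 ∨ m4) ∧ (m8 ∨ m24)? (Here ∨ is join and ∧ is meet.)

m5

m14 ∨ m4 = m14
m8 ∨ m24 = m5
m14 ∧ m5 = m5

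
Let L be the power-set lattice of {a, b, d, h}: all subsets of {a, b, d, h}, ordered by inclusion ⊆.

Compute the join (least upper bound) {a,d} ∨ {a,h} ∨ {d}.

Under ⊆, join is union: {a,d} ∪ {a,h} ∪ {d} = {a,d,h}.

{a,d,h}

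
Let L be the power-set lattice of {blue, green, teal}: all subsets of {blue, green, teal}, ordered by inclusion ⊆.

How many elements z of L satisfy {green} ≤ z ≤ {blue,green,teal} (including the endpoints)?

The interval [{green}, {blue,green,teal}] = {{blue,green,teal}, {blue,green}, {green,teal}, {green}}, which has 4 elements.

4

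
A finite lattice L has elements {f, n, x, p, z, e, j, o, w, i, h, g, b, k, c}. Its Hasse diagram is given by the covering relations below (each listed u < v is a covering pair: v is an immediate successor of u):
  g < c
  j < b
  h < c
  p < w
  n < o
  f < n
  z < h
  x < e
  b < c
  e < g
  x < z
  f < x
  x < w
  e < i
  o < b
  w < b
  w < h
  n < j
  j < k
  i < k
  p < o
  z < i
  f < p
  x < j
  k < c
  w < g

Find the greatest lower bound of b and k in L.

j

Common lower bounds of {b, k}: f, j, n, x.
The greatest among these is j.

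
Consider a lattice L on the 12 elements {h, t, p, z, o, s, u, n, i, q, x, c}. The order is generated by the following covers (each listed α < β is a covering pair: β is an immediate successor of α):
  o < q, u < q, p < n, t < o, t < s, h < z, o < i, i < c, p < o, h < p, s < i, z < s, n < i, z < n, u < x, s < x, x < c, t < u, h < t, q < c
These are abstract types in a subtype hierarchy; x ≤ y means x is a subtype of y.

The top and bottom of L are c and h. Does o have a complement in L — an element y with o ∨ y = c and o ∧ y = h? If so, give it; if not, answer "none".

For every candidate y, either o ∨ y ≠ c or o ∧ y ≠ h; no complement exists.

none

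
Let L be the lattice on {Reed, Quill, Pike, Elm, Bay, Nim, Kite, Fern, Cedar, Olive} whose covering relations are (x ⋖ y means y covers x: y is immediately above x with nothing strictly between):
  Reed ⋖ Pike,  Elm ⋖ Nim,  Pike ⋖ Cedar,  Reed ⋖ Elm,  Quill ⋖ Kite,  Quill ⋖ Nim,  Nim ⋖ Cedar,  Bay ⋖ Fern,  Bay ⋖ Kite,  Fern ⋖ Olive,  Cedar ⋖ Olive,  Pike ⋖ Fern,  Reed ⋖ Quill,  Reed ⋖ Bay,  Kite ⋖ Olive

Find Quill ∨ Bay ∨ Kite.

Common upper bounds of {Quill, Bay, Kite}: Kite, Olive.
The least among these is Kite.

Kite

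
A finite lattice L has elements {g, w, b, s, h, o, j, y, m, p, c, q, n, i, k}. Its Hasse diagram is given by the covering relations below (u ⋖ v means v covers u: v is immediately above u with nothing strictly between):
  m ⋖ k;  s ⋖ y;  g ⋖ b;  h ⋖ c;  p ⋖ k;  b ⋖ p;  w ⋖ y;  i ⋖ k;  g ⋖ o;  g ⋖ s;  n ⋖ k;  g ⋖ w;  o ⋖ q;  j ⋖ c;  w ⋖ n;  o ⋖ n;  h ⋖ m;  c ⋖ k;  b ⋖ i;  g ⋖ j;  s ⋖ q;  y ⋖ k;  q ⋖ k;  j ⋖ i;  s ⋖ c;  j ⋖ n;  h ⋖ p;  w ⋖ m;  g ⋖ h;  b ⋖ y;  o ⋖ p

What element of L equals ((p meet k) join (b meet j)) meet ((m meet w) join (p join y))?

p ∧ k = p
b ∧ j = g
p ∨ g = p
m ∧ w = w
p ∨ y = k
w ∨ k = k
p ∧ k = p

p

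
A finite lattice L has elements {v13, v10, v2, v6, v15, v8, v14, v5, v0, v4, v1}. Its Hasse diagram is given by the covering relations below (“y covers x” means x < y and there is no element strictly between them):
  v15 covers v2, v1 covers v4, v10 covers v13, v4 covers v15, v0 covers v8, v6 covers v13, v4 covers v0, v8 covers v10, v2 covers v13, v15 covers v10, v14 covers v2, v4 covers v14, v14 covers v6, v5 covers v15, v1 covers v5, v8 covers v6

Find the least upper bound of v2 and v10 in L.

Common upper bounds of {v2, v10}: v1, v15, v4, v5.
The least among these is v15.

v15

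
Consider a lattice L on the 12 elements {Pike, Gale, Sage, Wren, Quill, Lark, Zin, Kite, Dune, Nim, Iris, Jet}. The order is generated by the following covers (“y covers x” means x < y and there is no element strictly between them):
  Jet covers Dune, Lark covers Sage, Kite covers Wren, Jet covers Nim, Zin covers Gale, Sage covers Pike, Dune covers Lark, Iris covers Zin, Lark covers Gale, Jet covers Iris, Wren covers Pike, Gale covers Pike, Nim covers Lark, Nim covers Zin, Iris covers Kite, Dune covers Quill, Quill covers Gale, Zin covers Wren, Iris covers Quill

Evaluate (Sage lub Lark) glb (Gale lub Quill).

Gale

Sage ∨ Lark = Lark
Gale ∨ Quill = Quill
Lark ∧ Quill = Gale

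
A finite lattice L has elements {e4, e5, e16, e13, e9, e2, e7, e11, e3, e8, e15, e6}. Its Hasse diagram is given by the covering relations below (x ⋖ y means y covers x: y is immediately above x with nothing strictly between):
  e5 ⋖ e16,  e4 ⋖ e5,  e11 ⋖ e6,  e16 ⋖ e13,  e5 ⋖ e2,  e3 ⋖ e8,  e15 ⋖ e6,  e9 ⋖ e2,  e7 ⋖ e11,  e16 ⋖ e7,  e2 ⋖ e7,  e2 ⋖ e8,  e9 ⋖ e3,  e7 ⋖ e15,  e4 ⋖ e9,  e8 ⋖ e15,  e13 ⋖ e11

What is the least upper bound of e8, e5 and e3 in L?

Common upper bounds of {e8, e5, e3}: e15, e6, e8.
The least among these is e8.

e8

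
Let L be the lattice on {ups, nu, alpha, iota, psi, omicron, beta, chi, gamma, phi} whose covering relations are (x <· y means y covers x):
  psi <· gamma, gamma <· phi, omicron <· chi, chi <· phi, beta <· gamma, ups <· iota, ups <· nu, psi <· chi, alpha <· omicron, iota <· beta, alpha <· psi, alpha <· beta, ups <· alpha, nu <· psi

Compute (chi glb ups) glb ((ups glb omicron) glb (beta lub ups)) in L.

chi ∧ ups = ups
ups ∧ omicron = ups
beta ∨ ups = beta
ups ∧ beta = ups
ups ∧ ups = ups

ups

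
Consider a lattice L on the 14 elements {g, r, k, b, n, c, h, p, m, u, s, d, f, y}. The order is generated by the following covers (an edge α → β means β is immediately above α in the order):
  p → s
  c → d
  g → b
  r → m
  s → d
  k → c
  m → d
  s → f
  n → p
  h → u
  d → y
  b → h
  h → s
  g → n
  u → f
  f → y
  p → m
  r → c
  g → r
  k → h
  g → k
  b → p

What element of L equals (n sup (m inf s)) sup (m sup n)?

m

m ∧ s = p
n ∨ p = p
m ∨ n = m
p ∨ m = m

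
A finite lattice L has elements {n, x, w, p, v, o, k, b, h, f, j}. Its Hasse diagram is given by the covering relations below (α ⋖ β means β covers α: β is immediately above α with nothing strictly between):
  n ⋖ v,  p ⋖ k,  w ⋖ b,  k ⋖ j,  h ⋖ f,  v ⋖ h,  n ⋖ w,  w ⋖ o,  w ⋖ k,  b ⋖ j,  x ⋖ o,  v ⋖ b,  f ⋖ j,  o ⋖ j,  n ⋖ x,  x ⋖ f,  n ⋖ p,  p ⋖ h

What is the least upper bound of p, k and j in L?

Common upper bounds of {p, k, j}: j.
The least among these is j.

j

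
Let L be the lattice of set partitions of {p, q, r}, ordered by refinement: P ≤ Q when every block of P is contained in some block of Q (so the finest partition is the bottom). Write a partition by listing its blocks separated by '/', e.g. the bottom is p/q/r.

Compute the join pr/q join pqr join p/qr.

pqr

The join of pr/q, pqr, p/qr merges any blocks that overlap across the partitions, giving pqr.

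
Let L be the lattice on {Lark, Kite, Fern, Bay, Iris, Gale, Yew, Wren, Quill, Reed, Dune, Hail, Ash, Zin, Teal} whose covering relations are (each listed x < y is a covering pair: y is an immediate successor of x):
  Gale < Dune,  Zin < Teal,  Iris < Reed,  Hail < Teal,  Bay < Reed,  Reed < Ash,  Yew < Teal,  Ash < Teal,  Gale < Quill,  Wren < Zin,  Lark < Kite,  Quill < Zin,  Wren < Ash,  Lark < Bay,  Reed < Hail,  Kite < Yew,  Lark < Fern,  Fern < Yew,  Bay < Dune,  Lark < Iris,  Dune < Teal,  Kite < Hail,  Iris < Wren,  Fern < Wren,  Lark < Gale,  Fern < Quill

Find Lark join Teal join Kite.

Common upper bounds of {Lark, Teal, Kite}: Teal.
The least among these is Teal.

Teal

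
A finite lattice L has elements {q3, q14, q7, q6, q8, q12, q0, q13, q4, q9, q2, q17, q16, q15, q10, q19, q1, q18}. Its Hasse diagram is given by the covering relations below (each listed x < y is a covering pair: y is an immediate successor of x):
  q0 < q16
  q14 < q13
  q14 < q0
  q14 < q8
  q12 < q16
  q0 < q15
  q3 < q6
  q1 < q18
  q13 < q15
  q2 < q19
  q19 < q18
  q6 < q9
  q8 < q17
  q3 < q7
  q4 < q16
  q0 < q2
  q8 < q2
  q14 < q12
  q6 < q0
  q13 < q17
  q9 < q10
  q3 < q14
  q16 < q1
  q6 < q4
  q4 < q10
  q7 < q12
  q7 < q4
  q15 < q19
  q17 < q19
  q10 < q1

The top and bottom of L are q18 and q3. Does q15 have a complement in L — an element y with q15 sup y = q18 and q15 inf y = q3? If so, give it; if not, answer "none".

q7

Need y with q15 ∨ y = q18 and q15 ∧ y = q3.
Checking each element gives: q7.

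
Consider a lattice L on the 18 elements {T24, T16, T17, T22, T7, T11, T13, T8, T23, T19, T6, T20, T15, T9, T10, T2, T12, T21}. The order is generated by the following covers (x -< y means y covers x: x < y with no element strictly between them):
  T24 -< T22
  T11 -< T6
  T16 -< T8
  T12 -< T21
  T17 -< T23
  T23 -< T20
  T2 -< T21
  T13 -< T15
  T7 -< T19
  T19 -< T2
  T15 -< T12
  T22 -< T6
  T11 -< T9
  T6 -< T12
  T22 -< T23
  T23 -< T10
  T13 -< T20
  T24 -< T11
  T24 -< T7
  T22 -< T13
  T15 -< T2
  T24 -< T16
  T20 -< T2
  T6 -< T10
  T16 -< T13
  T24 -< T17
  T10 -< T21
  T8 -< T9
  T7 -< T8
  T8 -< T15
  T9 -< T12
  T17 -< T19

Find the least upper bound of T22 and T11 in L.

Common upper bounds of {T22, T11}: T10, T12, T21, T6.
The least among these is T6.

T6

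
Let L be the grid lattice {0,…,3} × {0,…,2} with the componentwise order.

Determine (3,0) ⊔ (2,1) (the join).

(3,1)

In a product of chains, the join is componentwise max, giving (3,1).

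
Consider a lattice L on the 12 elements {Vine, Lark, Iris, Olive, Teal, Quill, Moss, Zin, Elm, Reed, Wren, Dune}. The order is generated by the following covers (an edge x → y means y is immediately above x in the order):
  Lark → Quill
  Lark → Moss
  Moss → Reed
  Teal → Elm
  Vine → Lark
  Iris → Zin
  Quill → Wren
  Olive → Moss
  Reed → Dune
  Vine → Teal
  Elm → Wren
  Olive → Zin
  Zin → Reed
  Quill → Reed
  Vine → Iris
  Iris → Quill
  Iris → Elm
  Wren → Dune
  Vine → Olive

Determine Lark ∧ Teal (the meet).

Common lower bounds of {Lark, Teal}: Vine.
The greatest among these is Vine.

Vine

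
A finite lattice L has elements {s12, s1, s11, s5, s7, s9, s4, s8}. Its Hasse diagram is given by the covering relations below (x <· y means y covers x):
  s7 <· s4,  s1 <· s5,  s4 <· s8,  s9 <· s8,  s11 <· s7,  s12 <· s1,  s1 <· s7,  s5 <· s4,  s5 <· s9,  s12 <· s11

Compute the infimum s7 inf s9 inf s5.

s1

Common lower bounds of {s7, s9, s5}: s1, s12.
The greatest among these is s1.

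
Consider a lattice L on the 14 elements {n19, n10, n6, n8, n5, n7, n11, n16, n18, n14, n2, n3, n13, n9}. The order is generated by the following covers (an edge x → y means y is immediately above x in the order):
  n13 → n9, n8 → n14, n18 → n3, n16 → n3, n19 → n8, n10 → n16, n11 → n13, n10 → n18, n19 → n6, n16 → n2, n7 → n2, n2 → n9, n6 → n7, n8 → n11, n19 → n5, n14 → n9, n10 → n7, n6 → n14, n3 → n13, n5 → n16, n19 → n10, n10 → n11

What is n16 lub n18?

Common upper bounds of {n16, n18}: n13, n3, n9.
The least among these is n3.

n3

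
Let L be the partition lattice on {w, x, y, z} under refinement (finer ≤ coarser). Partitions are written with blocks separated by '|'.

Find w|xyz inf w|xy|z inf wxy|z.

w|xy|z

The meet (common refinement) of w|xyz, w|xy|z, wxy|z intersects blocks pairwise, giving w|xy|z.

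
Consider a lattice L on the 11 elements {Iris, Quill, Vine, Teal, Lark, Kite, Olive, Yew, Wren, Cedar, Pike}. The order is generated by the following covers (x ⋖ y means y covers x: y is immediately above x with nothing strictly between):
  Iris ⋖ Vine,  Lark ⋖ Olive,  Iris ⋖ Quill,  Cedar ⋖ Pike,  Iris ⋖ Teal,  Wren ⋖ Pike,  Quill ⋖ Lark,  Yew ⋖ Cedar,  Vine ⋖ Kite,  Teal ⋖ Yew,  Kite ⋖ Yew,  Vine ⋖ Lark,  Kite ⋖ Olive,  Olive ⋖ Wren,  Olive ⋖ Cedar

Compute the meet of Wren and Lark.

Lark

Common lower bounds of {Wren, Lark}: Iris, Lark, Quill, Vine.
The greatest among these is Lark.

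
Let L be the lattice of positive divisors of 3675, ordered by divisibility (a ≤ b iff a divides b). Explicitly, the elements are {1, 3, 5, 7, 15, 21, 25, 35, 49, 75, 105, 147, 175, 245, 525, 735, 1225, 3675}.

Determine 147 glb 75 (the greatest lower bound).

3

Common lower bounds of {147, 75}: 1, 3.
The greatest among these is 3.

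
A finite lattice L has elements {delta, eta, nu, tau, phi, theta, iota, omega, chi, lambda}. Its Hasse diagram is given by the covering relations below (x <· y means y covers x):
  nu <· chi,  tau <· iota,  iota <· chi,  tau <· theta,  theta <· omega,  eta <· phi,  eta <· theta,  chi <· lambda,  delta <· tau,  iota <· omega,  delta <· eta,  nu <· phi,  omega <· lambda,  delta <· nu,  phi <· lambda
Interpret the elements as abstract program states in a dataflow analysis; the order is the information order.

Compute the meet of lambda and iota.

Common lower bounds of {lambda, iota}: delta, iota, tau.
The greatest among these is iota.

iota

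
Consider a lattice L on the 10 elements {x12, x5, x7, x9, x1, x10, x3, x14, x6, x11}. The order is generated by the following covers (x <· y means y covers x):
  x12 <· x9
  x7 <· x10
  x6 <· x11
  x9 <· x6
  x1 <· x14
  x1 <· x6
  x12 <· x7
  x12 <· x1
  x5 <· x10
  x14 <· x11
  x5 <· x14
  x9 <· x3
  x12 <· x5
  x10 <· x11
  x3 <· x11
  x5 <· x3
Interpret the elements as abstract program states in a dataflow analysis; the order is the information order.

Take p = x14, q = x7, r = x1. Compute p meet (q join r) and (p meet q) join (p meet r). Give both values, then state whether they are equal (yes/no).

q join r = x11, so p meet (q join r) = x14 meet x11 = x14.
p meet q = x12 and p meet r = x1, so (p meet q) join (p meet r) = x12 join x1 = x1.
Equal: no.

x14; x1; no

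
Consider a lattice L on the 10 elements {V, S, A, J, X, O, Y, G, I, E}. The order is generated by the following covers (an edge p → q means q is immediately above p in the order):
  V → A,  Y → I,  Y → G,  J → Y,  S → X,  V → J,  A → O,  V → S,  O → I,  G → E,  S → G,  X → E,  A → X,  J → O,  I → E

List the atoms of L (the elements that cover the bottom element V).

The atoms are exactly the elements that cover V: A, J, S.

A, J, S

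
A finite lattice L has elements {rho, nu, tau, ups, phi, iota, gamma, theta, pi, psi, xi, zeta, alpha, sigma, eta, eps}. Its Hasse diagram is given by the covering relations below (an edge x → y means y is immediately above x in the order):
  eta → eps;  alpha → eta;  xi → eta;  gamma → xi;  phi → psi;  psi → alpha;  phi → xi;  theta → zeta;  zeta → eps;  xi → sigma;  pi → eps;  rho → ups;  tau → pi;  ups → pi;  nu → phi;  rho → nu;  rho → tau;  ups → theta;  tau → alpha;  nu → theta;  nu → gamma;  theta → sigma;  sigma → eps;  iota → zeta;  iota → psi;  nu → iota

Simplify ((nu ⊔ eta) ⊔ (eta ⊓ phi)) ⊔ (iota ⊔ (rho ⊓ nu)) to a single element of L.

eta

nu ∨ eta = eta
eta ∧ phi = phi
eta ∨ phi = eta
rho ∧ nu = rho
iota ∨ rho = iota
eta ∨ iota = eta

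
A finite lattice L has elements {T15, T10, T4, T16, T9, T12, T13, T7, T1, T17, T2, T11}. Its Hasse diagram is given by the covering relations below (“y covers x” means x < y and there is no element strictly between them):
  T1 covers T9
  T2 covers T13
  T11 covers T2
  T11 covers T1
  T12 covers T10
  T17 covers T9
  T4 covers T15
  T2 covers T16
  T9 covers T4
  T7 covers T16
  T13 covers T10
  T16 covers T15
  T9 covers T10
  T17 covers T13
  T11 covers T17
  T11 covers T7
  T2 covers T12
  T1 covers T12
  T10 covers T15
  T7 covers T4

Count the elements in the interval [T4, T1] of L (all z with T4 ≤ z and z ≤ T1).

3

The interval [T4, T1] = {T1, T4, T9}, which has 3 elements.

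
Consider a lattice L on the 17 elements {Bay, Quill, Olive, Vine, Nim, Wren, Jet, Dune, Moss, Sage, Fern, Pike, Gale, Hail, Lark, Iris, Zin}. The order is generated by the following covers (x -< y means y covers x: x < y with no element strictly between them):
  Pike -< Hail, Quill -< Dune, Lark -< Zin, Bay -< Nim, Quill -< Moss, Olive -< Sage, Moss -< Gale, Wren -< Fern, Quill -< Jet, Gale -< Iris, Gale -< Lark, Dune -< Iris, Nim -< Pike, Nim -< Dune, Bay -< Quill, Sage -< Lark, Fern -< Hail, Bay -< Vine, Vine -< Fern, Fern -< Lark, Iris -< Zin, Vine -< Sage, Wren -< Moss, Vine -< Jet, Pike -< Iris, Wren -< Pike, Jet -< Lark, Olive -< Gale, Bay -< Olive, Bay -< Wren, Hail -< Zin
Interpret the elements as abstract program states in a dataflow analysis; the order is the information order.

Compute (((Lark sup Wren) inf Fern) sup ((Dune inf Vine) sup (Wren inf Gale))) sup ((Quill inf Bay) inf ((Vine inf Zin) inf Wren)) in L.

Fern

Lark ∨ Wren = Lark
Lark ∧ Fern = Fern
Dune ∧ Vine = Bay
Wren ∧ Gale = Wren
Bay ∨ Wren = Wren
Fern ∨ Wren = Fern
Quill ∧ Bay = Bay
Vine ∧ Zin = Vine
Vine ∧ Wren = Bay
Bay ∧ Bay = Bay
Fern ∨ Bay = Fern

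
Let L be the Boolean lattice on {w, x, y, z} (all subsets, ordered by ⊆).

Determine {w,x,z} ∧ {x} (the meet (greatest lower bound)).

Under ⊆, meet is intersection: {w,x,z} ∩ {x} = {x}.

{x}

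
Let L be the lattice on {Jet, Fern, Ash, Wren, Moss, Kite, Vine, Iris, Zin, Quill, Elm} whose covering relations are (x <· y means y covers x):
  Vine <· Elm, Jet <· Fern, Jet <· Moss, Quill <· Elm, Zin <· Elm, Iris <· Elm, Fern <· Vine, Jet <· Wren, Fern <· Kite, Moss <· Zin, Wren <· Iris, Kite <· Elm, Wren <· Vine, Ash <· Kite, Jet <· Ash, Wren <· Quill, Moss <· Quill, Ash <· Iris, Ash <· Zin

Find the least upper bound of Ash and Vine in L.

Common upper bounds of {Ash, Vine}: Elm.
The least among these is Elm.

Elm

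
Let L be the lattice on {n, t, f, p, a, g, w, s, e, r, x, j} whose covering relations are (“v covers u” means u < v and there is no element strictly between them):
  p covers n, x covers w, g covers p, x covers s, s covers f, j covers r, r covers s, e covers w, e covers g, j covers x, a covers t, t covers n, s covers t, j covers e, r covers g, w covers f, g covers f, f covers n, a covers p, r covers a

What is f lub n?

f

Common upper bounds of {f, n}: e, f, g, j, r, s, w, x.
The least among these is f.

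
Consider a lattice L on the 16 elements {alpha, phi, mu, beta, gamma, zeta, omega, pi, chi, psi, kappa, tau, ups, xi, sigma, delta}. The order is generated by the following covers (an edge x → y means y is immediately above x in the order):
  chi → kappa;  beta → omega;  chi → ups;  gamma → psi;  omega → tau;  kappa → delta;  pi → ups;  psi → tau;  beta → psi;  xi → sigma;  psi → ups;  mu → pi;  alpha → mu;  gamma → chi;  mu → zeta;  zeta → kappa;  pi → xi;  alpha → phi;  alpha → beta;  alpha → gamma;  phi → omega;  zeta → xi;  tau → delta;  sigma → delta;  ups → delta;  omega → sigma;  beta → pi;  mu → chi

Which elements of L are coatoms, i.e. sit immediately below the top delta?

kappa, sigma, tau, ups

The coatoms are exactly the elements covered by delta: kappa, sigma, tau, ups.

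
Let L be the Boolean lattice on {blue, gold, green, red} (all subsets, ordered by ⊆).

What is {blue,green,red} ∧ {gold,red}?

Common lower bounds of {{blue,green,red}, {gold,red}}: {red}, ∅.
The greatest among these is {red}.

{red}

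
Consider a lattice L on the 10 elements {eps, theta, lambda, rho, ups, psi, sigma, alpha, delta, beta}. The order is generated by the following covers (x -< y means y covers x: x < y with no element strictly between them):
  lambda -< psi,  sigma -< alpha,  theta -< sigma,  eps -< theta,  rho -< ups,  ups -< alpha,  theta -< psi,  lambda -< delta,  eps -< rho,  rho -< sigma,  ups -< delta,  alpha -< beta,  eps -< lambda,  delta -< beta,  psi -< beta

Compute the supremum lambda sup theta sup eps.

psi

Common upper bounds of {lambda, theta, eps}: beta, psi.
The least among these is psi.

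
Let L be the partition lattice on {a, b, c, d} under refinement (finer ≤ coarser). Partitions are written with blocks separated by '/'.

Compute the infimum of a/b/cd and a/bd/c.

Common lower bounds of {a/b/cd, a/bd/c}: a/b/c/d.
The greatest among these is a/b/c/d.

a/b/c/d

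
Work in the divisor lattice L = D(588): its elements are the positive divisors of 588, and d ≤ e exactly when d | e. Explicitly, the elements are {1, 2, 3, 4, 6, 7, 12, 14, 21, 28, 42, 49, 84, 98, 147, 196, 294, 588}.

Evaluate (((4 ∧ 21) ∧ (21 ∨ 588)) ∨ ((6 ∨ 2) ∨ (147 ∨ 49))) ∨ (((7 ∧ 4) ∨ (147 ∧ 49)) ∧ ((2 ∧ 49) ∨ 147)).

294

4 ∧ 21 = 1
21 ∨ 588 = 588
1 ∧ 588 = 1
6 ∨ 2 = 6
147 ∨ 49 = 147
6 ∨ 147 = 294
1 ∨ 294 = 294
7 ∧ 4 = 1
147 ∧ 49 = 49
1 ∨ 49 = 49
2 ∧ 49 = 1
1 ∨ 147 = 147
49 ∧ 147 = 49
294 ∨ 49 = 294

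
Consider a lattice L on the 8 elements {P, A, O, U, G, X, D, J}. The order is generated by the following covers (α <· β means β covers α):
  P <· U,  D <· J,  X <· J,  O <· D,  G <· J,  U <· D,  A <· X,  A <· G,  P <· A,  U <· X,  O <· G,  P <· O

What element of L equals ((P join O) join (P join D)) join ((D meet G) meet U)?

D

P ∨ O = O
P ∨ D = D
O ∨ D = D
D ∧ G = O
O ∧ U = P
D ∨ P = D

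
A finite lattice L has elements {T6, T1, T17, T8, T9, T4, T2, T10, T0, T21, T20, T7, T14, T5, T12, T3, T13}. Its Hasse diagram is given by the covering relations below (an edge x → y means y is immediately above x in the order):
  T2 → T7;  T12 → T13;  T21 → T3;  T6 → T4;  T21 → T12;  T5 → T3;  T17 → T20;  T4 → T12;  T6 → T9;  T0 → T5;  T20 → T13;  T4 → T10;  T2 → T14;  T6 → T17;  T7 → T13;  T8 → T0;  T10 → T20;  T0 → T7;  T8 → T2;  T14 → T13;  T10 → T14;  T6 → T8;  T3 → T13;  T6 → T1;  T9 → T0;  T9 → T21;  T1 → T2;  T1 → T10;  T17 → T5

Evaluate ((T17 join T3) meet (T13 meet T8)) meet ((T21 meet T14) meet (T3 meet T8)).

T17 ∨ T3 = T3
T13 ∧ T8 = T8
T3 ∧ T8 = T8
T21 ∧ T14 = T6
T3 ∧ T8 = T8
T6 ∧ T8 = T6
T8 ∧ T6 = T6

T6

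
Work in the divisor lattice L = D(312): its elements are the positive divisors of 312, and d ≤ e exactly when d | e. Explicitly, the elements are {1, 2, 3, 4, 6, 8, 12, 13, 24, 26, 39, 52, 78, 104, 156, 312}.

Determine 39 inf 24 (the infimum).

3

Common lower bounds of {39, 24}: 1, 3.
The greatest among these is 3.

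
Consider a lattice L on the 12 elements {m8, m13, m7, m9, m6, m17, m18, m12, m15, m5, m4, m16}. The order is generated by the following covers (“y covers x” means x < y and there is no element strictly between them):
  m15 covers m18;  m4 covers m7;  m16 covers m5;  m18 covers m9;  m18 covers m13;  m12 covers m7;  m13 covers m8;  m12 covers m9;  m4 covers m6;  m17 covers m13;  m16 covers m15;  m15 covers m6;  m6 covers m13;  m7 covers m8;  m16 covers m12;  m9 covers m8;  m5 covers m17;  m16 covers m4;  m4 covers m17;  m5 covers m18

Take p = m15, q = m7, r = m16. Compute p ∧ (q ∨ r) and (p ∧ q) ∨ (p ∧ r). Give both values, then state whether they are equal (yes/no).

q ∨ r = m16, so p ∧ (q ∨ r) = m15 ∧ m16 = m15.
p ∧ q = m8 and p ∧ r = m15, so (p ∧ q) ∨ (p ∧ r) = m8 ∨ m15 = m15.
Equal: yes.

m15; m15; yes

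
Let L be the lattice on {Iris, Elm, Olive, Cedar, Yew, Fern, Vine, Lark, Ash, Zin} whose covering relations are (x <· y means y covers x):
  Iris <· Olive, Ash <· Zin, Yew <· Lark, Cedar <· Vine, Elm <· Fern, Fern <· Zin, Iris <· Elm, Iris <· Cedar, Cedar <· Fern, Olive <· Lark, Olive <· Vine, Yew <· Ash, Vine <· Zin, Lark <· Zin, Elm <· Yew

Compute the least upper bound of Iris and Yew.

Yew

Common upper bounds of {Iris, Yew}: Ash, Lark, Yew, Zin.
The least among these is Yew.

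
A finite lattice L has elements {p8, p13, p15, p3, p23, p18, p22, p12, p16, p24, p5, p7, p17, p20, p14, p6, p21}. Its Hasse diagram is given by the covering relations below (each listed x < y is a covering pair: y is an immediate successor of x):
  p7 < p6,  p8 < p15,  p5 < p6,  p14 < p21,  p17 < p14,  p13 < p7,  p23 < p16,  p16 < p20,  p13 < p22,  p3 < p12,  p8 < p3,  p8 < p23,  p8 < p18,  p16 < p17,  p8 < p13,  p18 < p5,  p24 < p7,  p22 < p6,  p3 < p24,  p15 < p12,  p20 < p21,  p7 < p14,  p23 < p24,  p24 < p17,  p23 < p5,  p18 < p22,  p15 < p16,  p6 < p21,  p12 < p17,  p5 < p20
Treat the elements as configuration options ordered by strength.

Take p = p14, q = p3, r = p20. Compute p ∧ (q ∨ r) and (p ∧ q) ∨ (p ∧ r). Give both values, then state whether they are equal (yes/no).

q ∨ r = p21, so p ∧ (q ∨ r) = p14 ∧ p21 = p14.
p ∧ q = p3 and p ∧ r = p16, so (p ∧ q) ∨ (p ∧ r) = p3 ∨ p16 = p17.
Equal: no.

p14; p17; no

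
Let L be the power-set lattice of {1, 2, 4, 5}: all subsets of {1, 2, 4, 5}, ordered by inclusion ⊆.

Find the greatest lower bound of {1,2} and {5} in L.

Common lower bounds of {{1,2}, {5}}: {}.
The greatest among these is {}.

{}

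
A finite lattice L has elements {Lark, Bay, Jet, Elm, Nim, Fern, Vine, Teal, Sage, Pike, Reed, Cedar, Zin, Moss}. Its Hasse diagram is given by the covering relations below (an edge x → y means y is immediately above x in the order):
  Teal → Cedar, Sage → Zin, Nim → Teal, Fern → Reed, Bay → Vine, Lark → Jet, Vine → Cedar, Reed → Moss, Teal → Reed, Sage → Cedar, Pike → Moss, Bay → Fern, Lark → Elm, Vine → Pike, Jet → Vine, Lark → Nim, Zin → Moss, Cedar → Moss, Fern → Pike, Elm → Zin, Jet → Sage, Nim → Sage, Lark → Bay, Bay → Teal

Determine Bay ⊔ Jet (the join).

Vine

Common upper bounds of {Bay, Jet}: Cedar, Moss, Pike, Vine.
The least among these is Vine.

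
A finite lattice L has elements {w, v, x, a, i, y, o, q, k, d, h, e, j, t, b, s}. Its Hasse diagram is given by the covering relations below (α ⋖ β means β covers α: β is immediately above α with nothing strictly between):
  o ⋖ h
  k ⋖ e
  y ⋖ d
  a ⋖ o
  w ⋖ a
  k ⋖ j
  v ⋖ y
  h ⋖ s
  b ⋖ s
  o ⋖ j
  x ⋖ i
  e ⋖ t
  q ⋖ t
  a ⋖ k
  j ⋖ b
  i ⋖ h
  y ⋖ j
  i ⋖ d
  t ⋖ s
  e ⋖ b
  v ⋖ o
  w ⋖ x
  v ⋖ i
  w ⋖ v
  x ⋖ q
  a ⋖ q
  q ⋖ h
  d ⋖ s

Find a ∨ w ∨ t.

t

Common upper bounds of {a, w, t}: s, t.
The least among these is t.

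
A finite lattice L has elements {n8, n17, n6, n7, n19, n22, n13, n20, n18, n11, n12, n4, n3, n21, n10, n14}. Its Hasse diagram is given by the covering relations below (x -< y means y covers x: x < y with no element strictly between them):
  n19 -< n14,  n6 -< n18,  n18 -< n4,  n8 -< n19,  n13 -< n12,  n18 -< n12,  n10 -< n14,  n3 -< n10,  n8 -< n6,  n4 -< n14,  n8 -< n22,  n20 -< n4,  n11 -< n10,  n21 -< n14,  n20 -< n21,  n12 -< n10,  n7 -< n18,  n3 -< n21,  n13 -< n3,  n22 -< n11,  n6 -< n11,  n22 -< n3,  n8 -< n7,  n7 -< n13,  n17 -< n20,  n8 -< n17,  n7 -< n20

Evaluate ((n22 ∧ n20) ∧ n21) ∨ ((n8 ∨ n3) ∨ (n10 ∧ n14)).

n22 ∧ n20 = n8
n8 ∧ n21 = n8
n8 ∨ n3 = n3
n10 ∧ n14 = n10
n3 ∨ n10 = n10
n8 ∨ n10 = n10

n10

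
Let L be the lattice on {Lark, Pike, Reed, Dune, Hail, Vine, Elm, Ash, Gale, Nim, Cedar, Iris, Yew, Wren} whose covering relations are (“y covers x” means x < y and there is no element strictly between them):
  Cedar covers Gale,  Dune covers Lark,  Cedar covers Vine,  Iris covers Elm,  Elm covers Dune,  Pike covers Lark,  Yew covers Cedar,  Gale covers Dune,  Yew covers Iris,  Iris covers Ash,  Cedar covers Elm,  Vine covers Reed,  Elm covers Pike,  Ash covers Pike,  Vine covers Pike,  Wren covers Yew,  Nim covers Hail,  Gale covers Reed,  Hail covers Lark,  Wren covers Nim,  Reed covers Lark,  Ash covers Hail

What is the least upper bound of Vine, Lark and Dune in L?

Common upper bounds of {Vine, Lark, Dune}: Cedar, Wren, Yew.
The least among these is Cedar.

Cedar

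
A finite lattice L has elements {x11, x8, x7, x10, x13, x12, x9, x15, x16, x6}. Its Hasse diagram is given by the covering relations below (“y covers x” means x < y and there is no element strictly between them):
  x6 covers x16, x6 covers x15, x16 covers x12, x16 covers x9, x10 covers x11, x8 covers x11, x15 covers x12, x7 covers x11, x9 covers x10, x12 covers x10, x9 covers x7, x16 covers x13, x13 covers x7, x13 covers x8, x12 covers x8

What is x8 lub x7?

x13

Common upper bounds of {x8, x7}: x13, x16, x6.
The least among these is x13.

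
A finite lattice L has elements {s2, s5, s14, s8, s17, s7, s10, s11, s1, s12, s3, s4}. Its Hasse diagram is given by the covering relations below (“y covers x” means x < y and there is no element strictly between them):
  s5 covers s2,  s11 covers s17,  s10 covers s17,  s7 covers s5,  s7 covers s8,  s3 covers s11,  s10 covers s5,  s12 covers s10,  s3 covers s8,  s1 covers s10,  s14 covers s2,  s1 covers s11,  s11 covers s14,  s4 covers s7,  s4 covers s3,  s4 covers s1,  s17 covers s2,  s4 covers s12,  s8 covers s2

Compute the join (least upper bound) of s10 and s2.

Common upper bounds of {s10, s2}: s1, s10, s12, s4.
The least among these is s10.

s10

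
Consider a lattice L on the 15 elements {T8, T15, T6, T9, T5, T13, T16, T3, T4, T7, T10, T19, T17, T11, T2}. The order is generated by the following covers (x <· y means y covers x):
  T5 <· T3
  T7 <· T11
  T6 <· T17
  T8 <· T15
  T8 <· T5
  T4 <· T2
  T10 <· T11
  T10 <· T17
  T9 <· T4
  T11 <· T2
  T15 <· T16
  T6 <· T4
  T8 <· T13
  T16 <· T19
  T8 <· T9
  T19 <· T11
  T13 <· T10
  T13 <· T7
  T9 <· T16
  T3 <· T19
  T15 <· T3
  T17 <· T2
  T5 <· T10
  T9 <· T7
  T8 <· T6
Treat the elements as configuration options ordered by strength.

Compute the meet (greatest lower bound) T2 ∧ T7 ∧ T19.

T9

Common lower bounds of {T2, T7, T19}: T8, T9.
The greatest among these is T9.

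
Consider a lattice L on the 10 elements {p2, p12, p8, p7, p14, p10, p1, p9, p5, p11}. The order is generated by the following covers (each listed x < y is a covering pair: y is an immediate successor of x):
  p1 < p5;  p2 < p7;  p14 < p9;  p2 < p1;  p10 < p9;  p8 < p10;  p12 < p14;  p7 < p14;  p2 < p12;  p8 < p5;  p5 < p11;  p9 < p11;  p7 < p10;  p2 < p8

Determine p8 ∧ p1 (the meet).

p2

Common lower bounds of {p8, p1}: p2.
The greatest among these is p2.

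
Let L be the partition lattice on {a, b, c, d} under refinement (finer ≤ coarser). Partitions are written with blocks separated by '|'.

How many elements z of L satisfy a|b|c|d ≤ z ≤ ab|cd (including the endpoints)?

4

The interval [a|b|c|d, ab|cd] = {ab|cd, ab|c|d, a|b|cd, a|b|c|d}, which has 4 elements.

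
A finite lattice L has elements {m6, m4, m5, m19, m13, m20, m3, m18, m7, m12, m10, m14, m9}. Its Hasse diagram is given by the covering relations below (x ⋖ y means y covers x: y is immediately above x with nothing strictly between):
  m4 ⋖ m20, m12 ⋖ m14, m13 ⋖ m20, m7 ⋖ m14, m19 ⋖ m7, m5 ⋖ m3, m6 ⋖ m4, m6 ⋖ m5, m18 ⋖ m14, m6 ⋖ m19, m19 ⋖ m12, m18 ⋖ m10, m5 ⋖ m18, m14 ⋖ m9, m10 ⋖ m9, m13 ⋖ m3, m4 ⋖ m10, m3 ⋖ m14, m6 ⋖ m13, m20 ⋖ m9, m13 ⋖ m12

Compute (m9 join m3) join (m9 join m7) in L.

m9

m9 ∨ m3 = m9
m9 ∨ m7 = m9
m9 ∨ m9 = m9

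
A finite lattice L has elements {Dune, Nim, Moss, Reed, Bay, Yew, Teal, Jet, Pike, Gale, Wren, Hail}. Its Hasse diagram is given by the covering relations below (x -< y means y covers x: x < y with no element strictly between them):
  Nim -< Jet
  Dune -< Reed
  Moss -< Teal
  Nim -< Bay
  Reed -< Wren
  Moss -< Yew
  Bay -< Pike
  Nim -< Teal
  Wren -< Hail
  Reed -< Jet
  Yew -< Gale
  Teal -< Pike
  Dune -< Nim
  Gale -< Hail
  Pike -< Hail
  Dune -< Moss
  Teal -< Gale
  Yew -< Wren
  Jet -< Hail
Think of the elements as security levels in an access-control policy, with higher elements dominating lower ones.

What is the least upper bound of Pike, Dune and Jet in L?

Common upper bounds of {Pike, Dune, Jet}: Hail.
The least among these is Hail.

Hail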